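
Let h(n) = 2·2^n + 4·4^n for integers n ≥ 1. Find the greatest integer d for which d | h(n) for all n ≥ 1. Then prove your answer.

Computing the first values: h(1) = 20 and h(2) = 72; gcd(20, 72) = 4, so d ≤ 4.
We prove 4 | 2·2^n + 4·4^n for all n ≥ 1 by induction on n.
For the base case n = 1: h(1) = 20 = 4·(5), so 4 | h(1).
Inductive step: suppose the statement holds for some r ≥ 1, i.e. 4 | h(r). Then
h(r+1) − 4·h(r) = (2·2^(r+1) + 4·4^(r+1)) − 4·(2·2^r + 4·4^r) = (2)·2^r·(2 − 4) = (-4)·2^r. Since 4 | h(r) by the inductive hypothesis, 4 | 4·h(r); and 4 | -4 since -4 = 4·-1. Therefore 4 | h(r+1).
This completes the induction.
Therefore the largest such d is 4.

d = 4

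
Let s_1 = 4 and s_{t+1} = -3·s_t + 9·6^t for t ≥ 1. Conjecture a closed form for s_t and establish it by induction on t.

s_t = -2(-3)^(t - 1) + 6^t

Computing the first terms: s_1 = 4, s_2 = 42, s_3 = 198. This suggests s_t = -2(-3)^(t - 1) + 6^t.
Base case (t = 1): the formula gives 4 = 4 = s_1.
Suppose the result is true for t = j, so s_j = -2(-3)^(j - 1) + 6^j.
Then s_{j+1} = -3·s_j + 9·6^j = -3·(-2(-3)^(j - 1) + 6^j) + 9·6^j = -2(-3)^j + 6^(j + 1) = -2(-3)^((j+1) - 1) + 6^(j+1),
which is the claimed formula at t = j+1.
By the principle of mathematical induction, the result holds for all t ≥ 1.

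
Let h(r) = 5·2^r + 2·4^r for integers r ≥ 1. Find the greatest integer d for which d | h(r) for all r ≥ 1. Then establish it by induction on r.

Computing the first values: h(1) = 18 and h(2) = 52; gcd(18, 52) = 2, so d ≤ 2.
We prove 2 | 5·2^r + 2·4^r for all r ≥ 1 by induction on r.
When r = 1: h(1) = 18 = 2·(9), so 2 | h(1).
Inductive step: suppose the statement holds for some m ≥ 1, i.e. 2 | h(m). Then
h(m+1) − 4·h(m) = (5·2^(m+1) + 2·4^(m+1)) − 4·(5·2^m + 2·4^m) = (5)·2^m·(2 − 4) = (-10)·2^m. Since 2 | h(m) by the inductive hypothesis, 2 | 4·h(m); and 2 | -10 since -10 = 2·-5. Therefore 2 | h(m+1).
Hence, by induction on r, the claim holds for every r ≥ 1.
Therefore the largest such d is 2.

d = 2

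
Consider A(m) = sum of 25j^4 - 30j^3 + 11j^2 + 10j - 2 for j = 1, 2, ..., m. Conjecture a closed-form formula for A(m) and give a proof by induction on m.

A(m) = m(5m^4 + 5m^3 - 3m^2 + 3m + 4)

We claim A(m) = m(5m^4 + 5m^3 - 3m^2 + 3m + 4) for all m ≥ 1.
Base step (m = 1): A(1) = 14, and the closed form gives 14. They agree.
Inductive step: assume the claim holds for m = j, so A(j) = j(5j^4 + 5j^3 - 3j^2 + 3j + 4).
Then A(j+1) = A(j) + (25j^4 + 70j^3 + 71j^2 + 42j + 14) = (j(5j^4 + 5j^3 - 3j^2 + 3j + 4)) + (25j^4 + 70j^3 + 71j^2 + 42j + 14).
Simplifying, A(j+1) = (j + 1)(5j^4 + 25j^3 + 42j^2 + 32j + 14) = (j+1)(5(j+1)^4 + 5(j+1)^3 - 3(j+1)^2 + 3(j+1) + 4),
which is the closed form with m = j+1.
Hence, by induction on m, the claim holds for every m ≥ 1.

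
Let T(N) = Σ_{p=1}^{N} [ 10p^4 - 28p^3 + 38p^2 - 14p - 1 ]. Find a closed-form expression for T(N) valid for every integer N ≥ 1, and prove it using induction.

We claim T(N) = N(2N^4 - 2N^3 + 2N^2 + 5N - 2) for all N ≥ 1.
When N = 1: T(1) = 5, and the closed form gives 5. They agree.
For the inductive step, assume it holds for an arbitrary p ≥ 1, so T(p) = p(2p^4 - 2p^3 + 2p^2 + 5p - 2).
Then T(p+1) = T(p) + (10p^4 + 12p^3 + 14p^2 + 18p + 5) = (p(2p^4 - 2p^3 + 2p^2 + 5p - 2)) + (10p^4 + 12p^3 + 14p^2 + 18p + 5).
Simplifying, T(p+1) = (p + 1)(2p^4 + 6p^3 + 8p^2 + 11p + 5) = (p+1)(2(p+1)^4 - 2(p+1)^3 + 2(p+1)^2 + 5(p+1) - 2),
which is the closed form with N = p+1.
Hence, by induction on N, the claim holds for every N ≥ 1.

T(N) = N(2N^4 - 2N^3 + 2N^2 + 5N - 2)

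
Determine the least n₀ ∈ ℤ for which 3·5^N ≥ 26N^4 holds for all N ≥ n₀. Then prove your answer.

At N = 5: 9375 < 16250, so the inequality fails and n₀ ≥ 6. We prove 3·5^N ≥ 26N^4 for all N ≥ 6.
For the base case N = 6: 3·5^N = 46875 and 26N^4 = 33696, so 46875 ≥ 33696.
Inductive step: assume the claim holds for N = p, so 3·5^p ≥ 26p^4.
Then 3·5^(p + 1) = 5·(3·5^p) ≥ 5·(26p^4).
Also, for p ≥ 6 we have 5·(26p^4) ≥ 26(p+1)^4, since 5 ≥ (1 + 1/p)^4 for all p ≥ 6.
Combining, 3·5^(p + 1) ≥ 26(p+1)^4.
Hence, by induction on N, the claim holds for every N ≥ 6.
Hence the smallest such n₀ is 6.

n₀ = 6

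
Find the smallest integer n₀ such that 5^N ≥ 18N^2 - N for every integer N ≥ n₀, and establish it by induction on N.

n₀ = 4

At N = 3: 125 < 159, so the inequality fails and n₀ ≥ 4. We prove 5^N ≥ 18N^2 - N for all N ≥ 4.
Base step (N = 4): 5^N = 625 and 18N^2 - N = 284, so 625 ≥ 284.
Inductive step: assume the claim holds for N = k, so 5^k ≥ 18k^2 - k.
Then 5^(k + 1) = 5·(5^k) ≥ 5·(18k^2 - k).
Also, for k ≥ 4 we have 5·(18k^2 - k) ≥ 18(k+1)^2 - (k+1), since 5·(18k^2 - k) − (18(k+1)^2 - (k+1)) = 72k^2 - 40k - 17, which is nonnegative for all k ≥ 4.
Combining, 5^(k + 1) ≥ 18(k+1)^2 - (k+1).
By the principle of mathematical induction, the result holds for all N ≥ 4.
Hence the smallest such n₀ is 4.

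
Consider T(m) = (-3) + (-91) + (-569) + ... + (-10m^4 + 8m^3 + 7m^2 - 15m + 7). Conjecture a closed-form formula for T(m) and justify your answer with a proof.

We claim T(m) = -m(2m^4 + 3m^3 - 3m^2 + 2m - 1) for all m ≥ 1.
When m = 1: T(1) = -3, and the closed form gives -3. They agree.
Inductive step: assume the claim holds for m = k, so T(k) = k(-2k^4 - 3k^3 + 3k^2 - 2k + 1).
Then T(k+1) = T(k) + (-10k^4 - 32k^3 - 29k^2 - 17k - 3) = (k(-2k^4 - 3k^3 + 3k^2 - 2k + 1)) + (-10k^4 - 32k^3 - 29k^2 - 17k - 3).
Simplifying, T(k+1) = -(k + 1)(2k^4 + 11k^3 + 18k^2 + 13k + 3) = -(k+1)(2(k+1)^4 + 3(k+1)^3 - 3(k+1)^2 + 2(k+1) - 1),
which is the closed form with m = k+1.
By the principle of mathematical induction, the result holds for all m ≥ 1.

T(m) = -m(2m^4 + 3m^3 - 3m^2 + 2m - 1)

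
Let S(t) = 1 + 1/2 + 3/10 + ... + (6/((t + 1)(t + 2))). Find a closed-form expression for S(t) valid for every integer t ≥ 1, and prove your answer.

S(t) = 3t/(t + 2)

We claim S(t) = 3t/(t + 2) for all t ≥ 1.
Base step (t = 1): S(1) = 1, and the closed form gives 1. They agree.
For the inductive step, assume it holds for an arbitrary p ≥ 1, so S(p) = 3p/(p + 2).
Then S(p+1) = S(p) + (6/((p + 2)(p + 3))) = (3p/(p + 2)) + (6/((p + 2)(p + 3))).
Simplifying, S(p+1) = 3(p + 1)/(p + 3) = 3(p+1)/((p+1) + 2),
which is the closed form with t = p+1.
By induction, the statement is established for all t ≥ 1.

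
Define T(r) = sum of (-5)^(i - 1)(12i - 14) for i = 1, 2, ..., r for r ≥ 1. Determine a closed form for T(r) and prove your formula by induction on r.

T(r) = 2(-5)^r(-r + 1) - 2

We claim T(r) = 2(-5)^r(-r + 1) - 2 for all r ≥ 1.
When r = 1: T(1) = -2, and the closed form gives -2. They agree.
Inductive step: suppose the statement holds for some i ≥ 1, so T(i) = 2(-5)^i(-i + 1) - 2.
Then T(i+1) = T(i) + ((-5)^i(12i - 2)) = (2(-5)^i(-i + 1) - 2) + ((-5)^i(12i - 2)).
Simplifying, T(i+1) = 10(-5)^i·i - 2 = 2(-5)^(i+1)(-(i+1) + 1) - 2,
which is the closed form with r = i+1.
This completes the induction.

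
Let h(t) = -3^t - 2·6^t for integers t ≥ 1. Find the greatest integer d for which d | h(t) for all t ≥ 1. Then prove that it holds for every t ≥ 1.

d = 3

Computing the first values: h(1) = -15 and h(2) = -81; gcd(-15, -81) = 3, so d ≤ 3.
We prove 3 | -3^t - 2·6^t for all t ≥ 1 by induction on t.
For the base case t = 1: h(1) = -15 = 3·(-5), so 3 | h(1).
Inductive step: assume the claim holds for t = k, i.e. 3 | h(k). Then
h(k+1) − 6·h(k) = (-3^(k+1) - 2·6^(k+1)) − 6·(-3^k - 2·6^k) = (-1)·3^k·(3 − 6) = (3)·3^k. Since 3 | h(k) by the inductive hypothesis, 3 | 6·h(k); and 3 | 3 since 3 = 3·1. Therefore 3 | h(k+1).
By the principle of mathematical induction, the result holds for all t ≥ 1.
Therefore the largest such d is 3.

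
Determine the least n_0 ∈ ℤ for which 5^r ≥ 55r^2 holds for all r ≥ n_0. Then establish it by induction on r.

n_0 = 5

At r = 4: 625 < 880, so the inequality fails and n_0 ≥ 5. We prove 5^r ≥ 55r^2 for all r ≥ 5.
Base case (r = 5): 5^r = 3125 and 55r^2 = 1375, so 3125 ≥ 1375.
Inductive step: suppose the statement holds for some j ≥ 5, so 5^j ≥ 55j^2.
Then 5^(j + 1) = 5·(5^j) ≥ 5·(55j^2).
Also, for j ≥ 5 we have 5·(55j^2) ≥ 55(j+1)^2, since 5 ≥ (1 + 1/j)^2 for all j ≥ 5.
Combining, 5^(j + 1) ≥ 55(j+1)^2.
By induction, the statement is established for all r ≥ 5.
Hence the smallest such n_0 is 5.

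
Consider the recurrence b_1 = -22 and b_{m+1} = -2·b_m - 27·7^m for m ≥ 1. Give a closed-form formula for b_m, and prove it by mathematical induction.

b_m = -(-2)^(m - 1) - 3·7^m

Computing the first terms: b_1 = -22, b_2 = -145, b_3 = -1033. This suggests b_m = -(-2)^(m - 1) - 3·7^m.
For the base case m = 1: the formula gives -22 = -22 = b_1.
Suppose the result is true for m = r, so b_r = -(-2)^(r - 1) - 3·7^r.
Then b_{r+1} = -2·b_r - 27·7^r = -2·(-(-2)^(r - 1) - 3·7^r) - 27·7^r = -(-2)^r - 3·7^(r + 1) = -(-2)^((r+1) - 1) - 3·7^(r+1),
which is the claimed formula at m = r+1.
Hence, by induction on m, the claim holds for every m ≥ 1.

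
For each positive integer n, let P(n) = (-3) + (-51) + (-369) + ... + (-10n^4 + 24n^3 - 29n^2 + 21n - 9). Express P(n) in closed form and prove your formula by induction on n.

We claim P(n) = -n(2n^4 - n^3 + n^2 - 2n + 3) for all n ≥ 1.
Base step (n = 1): P(1) = -3, and the closed form gives -3. They agree.
Inductive step: suppose the statement holds for some r ≥ 1, so P(r) = r(-2r^4 + r^3 - r^2 + 2r - 3).
Then P(r+1) = P(r) + (-10r^4 - 16r^3 - 17r^2 - 5r - 3) = (r(-2r^4 + r^3 - r^2 + 2r - 3)) + (-10r^4 - 16r^3 - 17r^2 - 5r - 3).
Simplifying, P(r+1) = -(r + 1)(2r^4 + 7r^3 + 10r^2 + 5r + 3) = -(r+1)(2(r+1)^4 - (r+1)^3 + (r+1)^2 - 2(r+1) + 3),
which is the closed form with n = r+1.
By the principle of mathematical induction, the result holds for all n ≥ 1.

P(n) = -n(2n^4 - n^3 + n^2 - 2n + 3)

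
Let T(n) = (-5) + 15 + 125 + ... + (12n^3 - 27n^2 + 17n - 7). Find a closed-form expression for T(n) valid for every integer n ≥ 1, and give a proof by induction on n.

T(n) = n(3n^3 - 3n^2 - 2n - 3)

We claim T(n) = n(3n^3 - 3n^2 - 2n - 3) for all n ≥ 1.
Base case (n = 1): T(1) = -5, and the closed form gives -5. They agree.
For the inductive step, assume it holds for an arbitrary r ≥ 1, so T(r) = r(3r^3 - 3r^2 - 2r - 3).
Then T(r+1) = T(r) + (12r^3 + 9r^2 - r - 5) = (r(3r^3 - 3r^2 - 2r - 3)) + (12r^3 + 9r^2 - r - 5).
Simplifying, T(r+1) = (r + 1)(3r^3 + 6r^2 + r - 5) = (r+1)(3(r+1)^3 - 3(r+1)^2 - 2(r+1) - 3),
which is the closed form with n = r+1.
By induction, the statement is established for all n ≥ 1.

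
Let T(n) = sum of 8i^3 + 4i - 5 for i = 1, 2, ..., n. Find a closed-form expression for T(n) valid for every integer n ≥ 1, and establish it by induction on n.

T(n) = n(2n^3 + 4n^2 + 4n - 3)

We claim T(n) = n(2n^3 + 4n^2 + 4n - 3) for all n ≥ 1.
Base case (n = 1): T(1) = 7, and the closed form gives 7. They agree.
Inductive step: assume the claim holds for n = i, so T(i) = i(2i^3 + 4i^2 + 4i - 3).
Then T(i+1) = T(i) + (4i + 8(i + 1)^3 - 1) = (i(2i^3 + 4i^2 + 4i - 3)) + (4i + 8(i + 1)^3 - 1).
Simplifying, T(i+1) = (i + 1)(2i^3 + 10i^2 + 18i + 7) = (i+1)(2(i+1)^3 + 4(i+1)^2 + 4(i+1) - 3),
which is the closed form with n = i+1.
By the principle of mathematical induction, the result holds for all n ≥ 1.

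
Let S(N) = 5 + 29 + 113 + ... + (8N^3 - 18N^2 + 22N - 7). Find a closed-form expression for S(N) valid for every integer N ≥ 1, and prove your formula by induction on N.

S(N) = N(2N^3 - 2N^2 + 4N + 1)

We claim S(N) = N(2N^3 - 2N^2 + 4N + 1) for all N ≥ 1.
When N = 1: S(1) = 5, and the closed form gives 5. They agree.
Suppose the result is true for N = j, so S(j) = j(2j^3 - 2j^2 + 4j + 1).
Then S(j+1) = S(j) + (8j^3 + 6j^2 + 10j + 5) = (j(2j^3 - 2j^2 + 4j + 1)) + (8j^3 + 6j^2 + 10j + 5).
Simplifying, S(j+1) = (j + 1)(2j^3 + 4j^2 + 6j + 5) = (j+1)(2(j+1)^3 - 2(j+1)^2 + 4(j+1) + 1),
which is the closed form with N = j+1.
By induction, the statement is established for all N ≥ 1.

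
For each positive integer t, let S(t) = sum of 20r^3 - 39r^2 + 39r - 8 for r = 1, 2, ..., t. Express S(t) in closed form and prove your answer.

We claim S(t) = t(5t^3 - 3t^2 + 5t + 5) for all t ≥ 1.
Base step (t = 1): S(1) = 12, and the closed form gives 12. They agree.
Inductive step: suppose the statement holds for some r ≥ 1, so S(r) = r(5r^3 - 3r^2 + 5r + 5).
Then S(r+1) = S(r) + (20r^3 + 21r^2 + 21r + 12) = (r(5r^3 - 3r^2 + 5r + 5)) + (20r^3 + 21r^2 + 21r + 12).
Simplifying, S(r+1) = (r + 1)(5r^3 + 12r^2 + 14r + 12) = (r+1)(5(r+1)^3 - 3(r+1)^2 + 5(r+1) + 5),
which is the closed form with t = r+1.
This completes the induction.

S(t) = t(5t^3 - 3t^2 + 5t + 5)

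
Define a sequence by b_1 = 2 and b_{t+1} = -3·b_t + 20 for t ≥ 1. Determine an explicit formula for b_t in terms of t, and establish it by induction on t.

Computing the first terms: b_1 = 2, b_2 = 14, b_3 = -22. This suggests b_t = (-3)^t + 5.
Base step (t = 1): the formula gives 2 = 2 = b_1.
Inductive step: assume the claim holds for t = m, so b_m = (-3)^m + 5.
Then b_{m+1} = -3·b_m + 20 = -3·((-3)^m + 5) + 20 = (-3)^(m + 1) + 5,
which is the claimed formula at t = m+1.
Hence, by induction on t, the claim holds for every t ≥ 1.

b_t = (-3)^t + 5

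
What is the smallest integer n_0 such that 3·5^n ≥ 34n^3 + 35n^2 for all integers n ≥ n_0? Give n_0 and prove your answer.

n_0 = 5

At n = 4: 1875 < 2736, so the inequality fails and n_0 ≥ 5. We prove 3·5^n ≥ 34n^3 + 35n^2 for all n ≥ 5.
For the base case n = 5: 3·5^n = 9375 and 34n^3 + 35n^2 = 5125, so 9375 ≥ 5125.
Inductive step: suppose the statement holds for some k ≥ 5, so 3·5^k ≥ 34k^3 + 35k^2.
Then 3·5^(k + 1) = 5·(3·5^k) ≥ 5·(34k^3 + 35k^2).
Also, for k ≥ 5 we have 5·(34k^3 + 35k^2) ≥ 34(k+1)^3 + 35(k+1)^2, since 5·(34k^3 + 35k^2) − (34(k+1)^3 + 35(k+1)^2) = 136k^3 + 38k^2 - 172k - 69, which is nonnegative for all k ≥ 5.
Combining, 3·5^(k + 1) ≥ 34(k+1)^3 + 35(k+1)^2.
By induction, the statement is established for all n ≥ 5.
Hence the smallest such n_0 is 5.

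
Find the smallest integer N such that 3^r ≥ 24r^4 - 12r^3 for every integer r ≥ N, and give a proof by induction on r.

At r = 11: 177147 < 335412, so the inequality fails and N ≥ 12. We prove 3^r ≥ 24r^4 - 12r^3 for all r ≥ 12.
For the base case r = 12: 3^r = 531441 and 24r^4 - 12r^3 = 476928, so 531441 ≥ 476928.
Inductive step: assume the claim holds for r = k, so 3^k ≥ 24k^4 - 12k^3.
Then 3^(k + 1) = 3·(3^k) ≥ 3·(24k^4 - 12k^3).
Also, for k ≥ 12 we have 3·(24k^4 - 12k^3) ≥ 24(k+1)^4 - 12(k+1)^3, since 3·(24k^4 - 12k^3) − (24(k+1)^4 - 12(k+1)^3) = 48k^4 - 120k^3 - 108k^2 - 60k - 12, which is nonnegative for all k ≥ 12.
Combining, 3^(k + 1) ≥ 24(k+1)^4 - 12(k+1)^3.
Hence, by induction on r, the claim holds for every r ≥ 12.
Hence the smallest such N is 12.

N = 12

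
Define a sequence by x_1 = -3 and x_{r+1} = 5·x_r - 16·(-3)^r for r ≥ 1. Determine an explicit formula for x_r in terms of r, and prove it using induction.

x_r = 2(-3)^r + 3·5^(r - 1)

Computing the first terms: x_1 = -3, x_2 = 33, x_3 = 21. This suggests x_r = 2(-3)^r + 3·5^(r - 1).
When r = 1: the formula gives -3 = -3 = x_1.
Inductive step: suppose the statement holds for some i ≥ 1, so x_i = 2(-3)^i + 3·5^(i - 1).
Then x_{i+1} = 5·x_i - 16·(-3)^i = 5·(2(-3)^i + 3·5^(i - 1)) - 16·(-3)^i = 2(-3)^(i + 1) + 3·5^i = 2(-3)^(i+1) + 3·5^((i+1) - 1),
which is the claimed formula at r = i+1.
This completes the induction.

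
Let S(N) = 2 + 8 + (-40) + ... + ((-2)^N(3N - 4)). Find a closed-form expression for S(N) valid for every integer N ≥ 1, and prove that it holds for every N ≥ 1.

We claim S(N) = 2(-2)^N(N - 1) + 2 for all N ≥ 1.
Base step (N = 1): S(1) = 2, and the closed form gives 2. They agree.
Suppose the result is true for N = p, so S(p) = 2(-2)^p(p - 1) + 2.
Then S(p+1) = S(p) + ((-2)^(p + 1)(3p - 1)) = (2(-2)^p(p - 1) + 2) + ((-2)^(p + 1)(3p - 1)).
Simplifying, S(p+1) = -4(-2)^p·p + 2 = 2(-2)^(p+1)((p+1) - 1) + 2,
which is the closed form with N = p+1.
Hence, by induction on N, the claim holds for every N ≥ 1.

S(N) = 2(-2)^N(N - 1) + 2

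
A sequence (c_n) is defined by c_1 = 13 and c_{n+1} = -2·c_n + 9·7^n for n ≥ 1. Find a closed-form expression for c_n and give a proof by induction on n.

c_n = -3(-2)^n + 7^n

Computing the first terms: c_1 = 13, c_2 = 37, c_3 = 367. This suggests c_n = -3(-2)^n + 7^n.
For the base case n = 1: the formula gives 13 = 13 = c_1.
For the inductive step, assume it holds for an arbitrary m ≥ 1, so c_m = -3(-2)^m + 7^m.
Then c_{m+1} = -2·c_m + 9·7^m = -2·(-3(-2)^m + 7^m) + 9·7^m = -3(-2)^(m + 1) + 7^(m + 1),
which is the claimed formula at n = m+1.
By the principle of mathematical induction, the result holds for all n ≥ 1.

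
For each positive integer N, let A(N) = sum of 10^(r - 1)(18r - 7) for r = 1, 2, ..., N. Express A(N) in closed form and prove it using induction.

We claim A(N) = 10^N(2N - 1) + 1 for all N ≥ 1.
When N = 1: A(1) = 11, and the closed form gives 11. They agree.
Inductive step: suppose the statement holds for some r ≥ 1, so A(r) = 10^r(2r - 1) + 1.
Then A(r+1) = A(r) + (10^r(18r + 11)) = (10^r(2r - 1) + 1) + (10^r(18r + 11)).
Simplifying, A(r+1) = 20·10^r·r + 10·10^r + 1 = 10^(r+1)(2(r+1) - 1) + 1,
which is the closed form with N = r+1.
By the principle of mathematical induction, the result holds for all N ≥ 1.

A(N) = 10^N(2N - 1) + 1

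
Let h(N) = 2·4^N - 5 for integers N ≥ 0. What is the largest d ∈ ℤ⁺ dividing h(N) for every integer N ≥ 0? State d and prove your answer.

d = 3

Computing the first values: h(0) = -3 and h(1) = 3; gcd(-3, 3) = 3, so d ≤ 3.
We prove 3 | 2·4^N - 5 for all N ≥ 0 by induction on N.
Base case (N = 0): h(0) = -3 = 3·(-1), so 3 | h(0).
Inductive step: suppose the statement holds for some j ≥ 0, i.e. 3 | h(j). Then
h(j+1) = 2·4^(j+1) - 5 = 4·(2·4^j - 5) + 15 = 4·h(j) + 15. The first term is divisible by 3 by the inductive hypothesis, and 15 is divisible by 3. Hence 3 | h(j+1).
Hence, by induction on N, the claim holds for every N ≥ 0.
Therefore the largest such d is 3.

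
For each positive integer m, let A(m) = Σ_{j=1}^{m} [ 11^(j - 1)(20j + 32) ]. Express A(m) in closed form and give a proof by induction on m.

We claim A(m) = 11^m(2m + 3) - 3 for all m ≥ 1.
Base case (m = 1): A(1) = 52, and the closed form gives 52. They agree.
Inductive step: assume the claim holds for m = j, so A(j) = 11^j(2j + 3) - 3.
Then A(j+1) = A(j) + (11^j(20j + 52)) = (11^j(2j + 3) - 3) + (11^j(20j + 52)).
Simplifying, A(j+1) = 22·11^j·j + 55·11^j - 3 = 11^(j+1)(2(j+1) + 3) - 3,
which is the closed form with m = j+1.
Hence, by induction on m, the claim holds for every m ≥ 1.

A(m) = 11^m(2m + 3) - 3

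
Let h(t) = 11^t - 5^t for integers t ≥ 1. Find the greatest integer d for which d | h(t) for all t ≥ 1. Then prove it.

Computing the first values: h(1) = 6 and h(2) = 96; gcd(6, 96) = 6, so d ≤ 6.
We prove 6 | 11^t - 5^t for all t ≥ 1 by induction on t.
Base case (t = 1): h(1) = 6 = 6·(1), so 6 | h(1).
Inductive step: assume the claim holds for t = k, i.e. 6 | h(k). Then
11^{k+1} − 5^{k+1} = 11·11^k − 5·5^k = 11·(11^k − 5^k) + (6)·5^k. The first term is divisible by 6 by the inductive hypothesis, and the second term (6)·5^k is divisible by 6 since 6 | 6. Hence 6 | h(k+1).
Hence, by induction on t, the claim holds for every t ≥ 1.
Therefore the largest such d is 6.

d = 6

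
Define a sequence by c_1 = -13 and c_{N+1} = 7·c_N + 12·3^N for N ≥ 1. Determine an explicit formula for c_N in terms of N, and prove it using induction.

Computing the first terms: c_1 = -13, c_2 = -55, c_3 = -277. This suggests c_N = -3^(N + 1) - 4·7^(N - 1).
When N = 1: the formula gives -13 = -13 = c_1.
Inductive step: assume the claim holds for N = m, so c_m = -3^(m + 1) - 4·7^(m - 1).
Then c_{m+1} = 7·c_m + 12·3^m = 7·(-3^(m + 1) - 4·7^(m - 1)) + 12·3^m = -3^(m + 2) - 4·7^m = -3^((m+1) + 1) - 4·7^((m+1) - 1),
which is the claimed formula at N = m+1.
By the principle of mathematical induction, the result holds for all N ≥ 1.

c_N = -3^(N + 1) - 4·7^(N - 1)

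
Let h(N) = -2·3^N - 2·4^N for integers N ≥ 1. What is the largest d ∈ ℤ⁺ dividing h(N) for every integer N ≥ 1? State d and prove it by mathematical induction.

d = 2

Computing the first values: h(1) = -14 and h(2) = -50; gcd(-14, -50) = 2, so d ≤ 2.
We prove 2 | -2·3^N - 2·4^N for all N ≥ 1 by induction on N.
For the base case N = 1: h(1) = -14 = 2·(-7), so 2 | h(1).
Suppose the result is true for N = r, i.e. 2 | h(r). Then
h(r+1) − 4·h(r) = (-2·3^(r+1) - 2·4^(r+1)) − 4·(-2·3^r - 2·4^r) = (-2)·3^r·(3 − 4) = (2)·3^r. Since 2 | h(r) by the inductive hypothesis, 2 | 4·h(r); and 2 | 2 since 2 = 2·1. Therefore 2 | h(r+1).
This completes the induction.
Therefore the largest such d is 2.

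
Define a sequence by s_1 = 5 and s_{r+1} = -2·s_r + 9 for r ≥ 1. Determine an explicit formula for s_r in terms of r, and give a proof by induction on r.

Computing the first terms: s_1 = 5, s_2 = -1, s_3 = 11. This suggests s_r = -(-2)^r + 3.
Base step (r = 1): the formula gives 5 = 5 = s_1.
For the inductive step, assume it holds for an arbitrary i ≥ 1, so s_i = -(-2)^i + 3.
Then s_{i+1} = -2·s_i + 9 = -2·(-(-2)^i + 3) + 9 = -(-2)^(i + 1) + 3,
which is the claimed formula at r = i+1.
This completes the induction.

s_r = -(-2)^r + 3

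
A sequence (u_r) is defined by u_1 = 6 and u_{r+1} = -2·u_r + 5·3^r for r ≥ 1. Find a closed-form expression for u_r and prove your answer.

u_r = 3(-2)^(r - 1) + 3^r

Computing the first terms: u_1 = 6, u_2 = 3, u_3 = 39. This suggests u_r = 3(-2)^(r - 1) + 3^r.
For the base case r = 1: the formula gives 6 = 6 = u_1.
For the inductive step, assume it holds for an arbitrary j ≥ 1, so u_j = 3(-2)^(j - 1) + 3^j.
Then u_{j+1} = -2·u_j + 5·3^j = -2·(3(-2)^(j - 1) + 3^j) + 5·3^j = 3(-2)^j + 3^(j + 1) = 3(-2)^((j+1) - 1) + 3^(j+1),
which is the claimed formula at r = j+1.
This completes the induction.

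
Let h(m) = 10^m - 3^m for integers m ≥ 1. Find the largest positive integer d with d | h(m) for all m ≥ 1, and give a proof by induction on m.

Computing the first values: h(1) = 7 and h(2) = 91; gcd(7, 91) = 7, so d ≤ 7.
We prove 7 | 10^m - 3^m for all m ≥ 1 by induction on m.
Base step (m = 1): h(1) = 7 = 7·(1), so 7 | h(1).
Inductive step: assume the claim holds for m = j, i.e. 7 | h(j). Then
10^{j+1} − 3^{j+1} = 10·10^j − 3·3^j = 10·(10^j − 3^j) + (7)·3^j. The first term is divisible by 7 by the inductive hypothesis, and the second term (7)·3^j is divisible by 7 since 7 | 7. Hence 7 | h(j+1).
This completes the induction.
Therefore the largest such d is 7.

d = 7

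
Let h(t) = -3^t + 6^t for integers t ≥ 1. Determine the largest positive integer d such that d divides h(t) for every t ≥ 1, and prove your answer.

d = 3

Computing the first values: h(1) = 3 and h(2) = 27; gcd(3, 27) = 3, so d ≤ 3.
We prove 3 | -3^t + 6^t for all t ≥ 1 by induction on t.
Base case (t = 1): h(1) = 3 = 3·(1), so 3 | h(1).
Inductive step: suppose the statement holds for some m ≥ 1, i.e. 3 | h(m). Then
6^{m+1} − 3^{m+1} = 6·6^m − 3·3^m = 6·(6^m − 3^m) + (3)·3^m. The first term is divisible by 3 by the inductive hypothesis, and the second term (3)·3^m is divisible by 3 since 3 | 3. Hence 3 | h(m+1).
By induction, the statement is established for all t ≥ 1.
Therefore the largest such d is 3.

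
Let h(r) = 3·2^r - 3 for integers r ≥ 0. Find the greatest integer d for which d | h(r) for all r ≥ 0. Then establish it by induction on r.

d = 3

Computing the first values: h(0) = 0 and h(1) = 3; gcd(0, 3) = 3, so d ≤ 3.
We prove 3 | 3·2^r - 3 for all r ≥ 0 by induction on r.
When r = 0: h(0) = 0 = 3·(0), so 3 | h(0).
Suppose the result is true for r = i, i.e. 3 | h(i). Then
h(i+1) = 3·2^(i+1) - 3 = 2·(3·2^i - 3) + 3 = 2·h(i) + 3. The first term is divisible by 3 by the inductive hypothesis, and 3 is divisible by 3. Hence 3 | h(i+1).
By the principle of mathematical induction, the result holds for all r ≥ 0.
Therefore the largest such d is 3.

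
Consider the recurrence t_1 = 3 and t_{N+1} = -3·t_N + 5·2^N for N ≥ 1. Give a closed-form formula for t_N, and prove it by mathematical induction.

t_N = (-3)^(N - 1) + 2^N

Computing the first terms: t_1 = 3, t_2 = 1, t_3 = 17. This suggests t_N = (-3)^(N - 1) + 2^N.
Base step (N = 1): the formula gives 3 = 3 = t_1.
Inductive step: suppose the statement holds for some p ≥ 1, so t_p = (-3)^(p - 1) + 2^p.
Then t_{p+1} = -3·t_p + 5·2^p = -3·((-3)^(p - 1) + 2^p) + 5·2^p = (-3)^p + 2^(p + 1) = (-3)^((p+1) - 1) + 2^(p+1),
which is the claimed formula at N = p+1.
By induction, the statement is established for all N ≥ 1.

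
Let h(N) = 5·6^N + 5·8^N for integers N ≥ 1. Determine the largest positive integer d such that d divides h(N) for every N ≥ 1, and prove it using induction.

Computing the first values: h(1) = 70 and h(2) = 500; gcd(70, 500) = 10, so d ≤ 10.
We prove 10 | 5·6^N + 5·8^N for all N ≥ 1 by induction on N.
Base case (N = 1): h(1) = 70 = 10·(7), so 10 | h(1).
Inductive step: suppose the statement holds for some j ≥ 1, i.e. 10 | h(j). Then
h(j+1) − 8·h(j) = (5·6^(j+1) + 5·8^(j+1)) − 8·(5·6^j + 5·8^j) = (5)·6^j·(6 − 8) = (-10)·6^j. Since 10 | h(j) by the inductive hypothesis, 10 | 8·h(j); and 10 | -10 since -10 = 10·-1. Therefore 10 | h(j+1).
By induction, the statement is established for all N ≥ 1.
Therefore the largest such d is 10.

d = 10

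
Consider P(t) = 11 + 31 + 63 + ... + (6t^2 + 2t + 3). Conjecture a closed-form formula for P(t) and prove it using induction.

P(t) = t(2t^2 + 4t + 5)

We claim P(t) = t(2t^2 + 4t + 5) for all t ≥ 1.
When t = 1: P(1) = 11, and the closed form gives 11. They agree.
Suppose the result is true for t = j, so P(j) = j(2j^2 + 4j + 5).
Then P(j+1) = P(j) + (6j^2 + 14j + 11) = (j(2j^2 + 4j + 5)) + (6j^2 + 14j + 11).
Simplifying, P(j+1) = (j + 1)(2j^2 + 8j + 11) = (j+1)(2(j+1)^2 + 4(j+1) + 5),
which is the closed form with t = j+1.
By induction, the statement is established for all t ≥ 1.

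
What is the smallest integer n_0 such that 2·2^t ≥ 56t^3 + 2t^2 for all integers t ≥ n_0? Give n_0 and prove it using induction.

At t = 17: 262144 < 275706, so the inequality fails and n_0 ≥ 18. We prove 2·2^t ≥ 56t^3 + 2t^2 for all t ≥ 18.
Base step (t = 18): 2·2^t = 524288 and 56t^3 + 2t^2 = 327240, so 524288 ≥ 327240.
For the inductive step, assume it holds for an arbitrary k ≥ 18, so 2·2^k ≥ 56k^3 + 2k^2.
Then 2·2^(k + 1) = 2·(2·2^k) ≥ 2·(56k^3 + 2k^2).
Also, for k ≥ 18 we have 2·(56k^3 + 2k^2) ≥ 56(k+1)^3 + 2(k+1)^2, since 2·(56k^3 + 2k^2) − (56(k+1)^3 + 2(k+1)^2) = 56k^3 - 166k^2 - 172k - 58, which is nonnegative for all k ≥ 18.
Combining, 2·2^(k + 1) ≥ 56(k+1)^3 + 2(k+1)^2.
This completes the induction.
Hence the smallest such n_0 is 18.

n_0 = 18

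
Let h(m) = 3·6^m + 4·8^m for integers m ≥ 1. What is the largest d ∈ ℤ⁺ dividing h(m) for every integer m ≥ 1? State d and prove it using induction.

Computing the first values: h(1) = 50 and h(2) = 364; gcd(50, 364) = 2, so d ≤ 2.
We prove 2 | 3·6^m + 4·8^m for all m ≥ 1 by induction on m.
Base case (m = 1): h(1) = 50 = 2·(25), so 2 | h(1).
For the inductive step, assume it holds for an arbitrary k ≥ 1, i.e. 2 | h(k). Then
h(k+1) − 8·h(k) = (3·6^(k+1) + 4·8^(k+1)) − 8·(3·6^k + 4·8^k) = (3)·6^k·(6 − 8) = (-6)·6^k. Since 2 | h(k) by the inductive hypothesis, 2 | 8·h(k); and 2 | -6 since -6 = 2·-3. Therefore 2 | h(k+1).
Hence, by induction on m, the claim holds for every m ≥ 1.
Therefore the largest such d is 2.

d = 2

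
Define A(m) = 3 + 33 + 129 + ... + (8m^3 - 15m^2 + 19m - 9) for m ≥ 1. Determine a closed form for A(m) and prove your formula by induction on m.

We claim A(m) = m(2m - 1)(m^2 + 2) for all m ≥ 1.
Base case (m = 1): A(1) = 3, and the closed form gives 3. They agree.
Inductive step: suppose the statement holds for some k ≥ 1, so A(k) = k(2k^3 - k^2 + 4k - 2).
Then A(k+1) = A(k) + (8k^3 + 9k^2 + 13k + 3) = (k(2k^3 - k^2 + 4k - 2)) + (8k^3 + 9k^2 + 13k + 3).
Simplifying, A(k+1) = (k + 1)(2k + 1)(k^2 + 2k + 3) = (k+1)(2(k+1) - 1)((k+1)^2 + 2),
which is the closed form with m = k+1.
By the principle of mathematical induction, the result holds for all m ≥ 1.

A(m) = m(2m - 1)(m^2 + 2)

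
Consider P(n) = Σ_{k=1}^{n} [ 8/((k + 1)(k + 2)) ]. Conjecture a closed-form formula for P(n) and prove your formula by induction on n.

P(n) = 4n/(n + 2)

We claim P(n) = 4n/(n + 2) for all n ≥ 1.
For the base case n = 1: P(1) = 4/3, and the closed form gives 4/3. They agree.
Suppose the result is true for n = k, so P(k) = 4k/(k + 2).
Then P(k+1) = P(k) + (8/((k + 2)(k + 3))) = (4k/(k + 2)) + (8/((k + 2)(k + 3))).
Simplifying, P(k+1) = 4(k + 1)/(k + 3) = 4(k+1)/((k+1) + 2),
which is the closed form with n = k+1.
Hence, by induction on n, the claim holds for every n ≥ 1.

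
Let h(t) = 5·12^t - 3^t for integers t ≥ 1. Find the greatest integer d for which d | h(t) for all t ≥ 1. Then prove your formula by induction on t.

Computing the first values: h(1) = 57 and h(2) = 711; gcd(57, 711) = 3, so d ≤ 3.
We prove 3 | 5·12^t - 3^t for all t ≥ 1 by induction on t.
Base step (t = 1): h(1) = 57 = 3·(19), so 3 | h(1).
For the inductive step, assume it holds for an arbitrary m ≥ 1, i.e. 3 | h(m). Then
h(m+1) − 12·h(m) = (5·12^(m+1) - 3^(m+1)) − 12·(5·12^m - 3^m) = (-1)·3^m·(3 − 12) = (9)·3^m. Since 3 | h(m) by the inductive hypothesis, 3 | 12·h(m); and 3 | 9 since 9 = 3·3. Therefore 3 | h(m+1).
By the principle of mathematical induction, the result holds for all t ≥ 1.
Therefore the largest such d is 3.

d = 3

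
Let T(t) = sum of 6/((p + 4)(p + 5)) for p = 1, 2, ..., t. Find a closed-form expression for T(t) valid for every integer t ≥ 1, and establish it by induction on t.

We claim T(t) = 6t/(5(t + 5)) for all t ≥ 1.
For the base case t = 1: T(1) = 1/5, and the closed form gives 1/5. They agree.
For the inductive step, assume it holds for an arbitrary p ≥ 1, so T(p) = 6p/(5(p + 5)).
Then T(p+1) = T(p) + (6/((p + 5)(p + 6))) = (6p/(5(p + 5))) + (6/((p + 5)(p + 6))).
Simplifying, T(p+1) = 6(p + 1)/(5(p + 6)) = 6(p+1)/(5((p+1) + 5)),
which is the closed form with t = p+1.
This completes the induction.

T(t) = 6t/(5(t + 5))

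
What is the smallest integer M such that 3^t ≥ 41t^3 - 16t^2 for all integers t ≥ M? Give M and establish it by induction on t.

M = 10

At t = 9: 19683 < 28593, so the inequality fails and M ≥ 10. We prove 3^t ≥ 41t^3 - 16t^2 for all t ≥ 10.
Base case (t = 10): 3^t = 59049 and 41t^3 - 16t^2 = 39400, so 59049 ≥ 39400.
Suppose the result is true for t = j, so 3^j ≥ 41j^3 - 16j^2.
Then 3^(j + 1) = 3·(3^j) ≥ 3·(41j^3 - 16j^2).
Also, for j ≥ 10 we have 3·(41j^3 - 16j^2) ≥ 41(j+1)^3 - 16(j+1)^2, since 3·(41j^3 - 16j^2) − (41(j+1)^3 - 16(j+1)^2) = 82j^3 - 155j^2 - 91j - 25, which is nonnegative for all j ≥ 10.
Combining, 3^(j + 1) ≥ 41(j+1)^3 - 16(j+1)^2.
This completes the induction.
Hence the smallest such M is 10.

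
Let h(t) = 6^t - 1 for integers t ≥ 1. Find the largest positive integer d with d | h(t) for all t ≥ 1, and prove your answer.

d = 5

Computing the first values: h(1) = 5 and h(2) = 35; gcd(5, 35) = 5, so d ≤ 5.
We prove 5 | 6^t - 1 for all t ≥ 1 by induction on t.
Base case (t = 1): h(1) = 5 = 5·(1), so 5 | h(1).
For the inductive step, assume it holds for an arbitrary p ≥ 1, i.e. 5 | h(p). Then
6^{p+1} − 1^{p+1} = 6·6^p − 1·1^p = 6·(6^p − 1^p) + (5)·1^p. The first term is divisible by 5 by the inductive hypothesis, and the second term (5)·1^p is divisible by 5 since 5 | 5. Hence 5 | h(p+1).
Hence, by induction on t, the claim holds for every t ≥ 1.
Therefore the largest such d is 5.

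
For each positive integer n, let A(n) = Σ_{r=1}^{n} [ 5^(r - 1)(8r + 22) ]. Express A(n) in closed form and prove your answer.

We claim A(n) = 5^n(2n + 5) - 5 for all n ≥ 1.
Base case (n = 1): A(1) = 30, and the closed form gives 30. They agree.
Inductive step: assume the claim holds for n = r, so A(r) = 5^r(2r + 5) - 5.
Then A(r+1) = A(r) + (5^r(8r + 30)) = (5^r(2r + 5) - 5) + (5^r(8r + 30)).
Simplifying, A(r+1) = 10·5^r·r + 35·5^r - 5 = 5^(r+1)(2(r+1) + 5) - 5,
which is the closed form with n = r+1.
By induction, the statement is established for all n ≥ 1.

A(n) = 5^n(2n + 5) - 5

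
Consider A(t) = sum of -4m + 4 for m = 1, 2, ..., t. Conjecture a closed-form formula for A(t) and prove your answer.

We claim A(t) = -2t(t - 1) for all t ≥ 1.
For the base case t = 1: A(1) = 0, and the closed form gives 0. They agree.
Inductive step: assume the claim holds for t = m, so A(m) = 2m(-m + 1).
Then A(m+1) = A(m) + (-4m) = (2m(-m + 1)) + (-4m).
Simplifying, A(m+1) = -2m(m + 1) = -2(m+1)((m+1) - 1),
which is the closed form with t = m+1.
By the principle of mathematical induction, the result holds for all t ≥ 1.

A(t) = -2t(t - 1)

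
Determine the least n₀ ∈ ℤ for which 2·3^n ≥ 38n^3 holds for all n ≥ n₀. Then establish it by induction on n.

n₀ = 9

At n = 8: 13122 < 19456, so the inequality fails and n₀ ≥ 9. We prove 2·3^n ≥ 38n^3 for all n ≥ 9.
Base case (n = 9): 2·3^n = 39366 and 38n^3 = 27702, so 39366 ≥ 27702.
Inductive step: suppose the statement holds for some i ≥ 9, so 2·3^i ≥ 38i^3.
Then 2·3^(i + 1) = 3·(2·3^i) ≥ 3·(38i^3).
Also, for i ≥ 9 we have 3·(38i^3) ≥ 38(i+1)^3, since 3 ≥ (1 + 1/i)^3 for all i ≥ 9.
Combining, 2·3^(i + 1) ≥ 38(i+1)^3.
This completes the induction.
Hence the smallest such n₀ is 9.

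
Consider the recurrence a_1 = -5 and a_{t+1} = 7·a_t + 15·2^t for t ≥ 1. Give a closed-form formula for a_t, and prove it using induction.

a_t = -3·2^t + 7^(t - 1)

Computing the first terms: a_1 = -5, a_2 = -5, a_3 = 25. This suggests a_t = -3·2^t + 7^(t - 1).
When t = 1: the formula gives -5 = -5 = a_1.
For the inductive step, assume it holds for an arbitrary m ≥ 1, so a_m = -3·2^m + 7^(m - 1).
Then a_{m+1} = 7·a_m + 15·2^m = 7·(-3·2^m + 7^(m - 1)) + 15·2^m = -3·2^(m + 1) + 7^m = -3·2^(m+1) + 7^((m+1) - 1),
which is the claimed formula at t = m+1.
Hence, by induction on t, the claim holds for every t ≥ 1.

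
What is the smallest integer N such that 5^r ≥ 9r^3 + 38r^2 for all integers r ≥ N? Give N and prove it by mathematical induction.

N = 5

At r = 4: 625 < 1184, so the inequality fails and N ≥ 5. We prove 5^r ≥ 9r^3 + 38r^2 for all r ≥ 5.
For the base case r = 5: 5^r = 3125 and 9r^3 + 38r^2 = 2075, so 3125 ≥ 2075.
For the inductive step, assume it holds for an arbitrary i ≥ 5, so 5^i ≥ 9i^3 + 38i^2.
Then 5^(i + 1) = 5·(5^i) ≥ 5·(9i^3 + 38i^2).
Also, for i ≥ 5 we have 5·(9i^3 + 38i^2) ≥ 9(i+1)^3 + 38(i+1)^2, since 5·(9i^3 + 38i^2) − (9(i+1)^3 + 38(i+1)^2) = 36i^3 + 125i^2 - 103i - 47, which is nonnegative for all i ≥ 5.
Combining, 5^(i + 1) ≥ 9(i+1)^3 + 38(i+1)^2.
Hence, by induction on r, the claim holds for every r ≥ 5.
Hence the smallest such N is 5.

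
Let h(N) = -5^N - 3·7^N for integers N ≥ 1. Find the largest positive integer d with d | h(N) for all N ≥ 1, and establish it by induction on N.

d = 2

Computing the first values: h(1) = -26 and h(2) = -172; gcd(-26, -172) = 2, so d ≤ 2.
We prove 2 | -5^N - 3·7^N for all N ≥ 1 by induction on N.
Base case (N = 1): h(1) = -26 = 2·(-13), so 2 | h(1).
Suppose the result is true for N = r, i.e. 2 | h(r). Then
h(r+1) − 7·h(r) = (-5^(r+1) - 3·7^(r+1)) − 7·(-5^r - 3·7^r) = (-1)·5^r·(5 − 7) = (2)·5^r. Since 2 | h(r) by the inductive hypothesis, 2 | 7·h(r); and 2 | 2 since 2 = 2·1. Therefore 2 | h(r+1).
By induction, the statement is established for all N ≥ 1.
Therefore the largest such d is 2.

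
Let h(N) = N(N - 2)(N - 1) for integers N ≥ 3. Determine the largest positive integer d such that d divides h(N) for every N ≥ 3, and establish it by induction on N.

Computing the first values: h(3) = 6 and h(4) = 24; gcd(6, 24) = 6, so d ≤ 6.
We prove 6 | N(N - 2)(N - 1) for all N ≥ 3 by induction on N.
When N = 3: h(3) = 6 = 6·(1), so 6 | h(3).
For the inductive step, assume it holds for an arbitrary j ≥ 3, i.e. 6 | h(j). Then
h(j+1) − h(j) = (j-1)·j·(j+1) − (j-2)·(j-1)·j = (j-1)·j·[(j+1) − (j-2)] = 3·(j-1)·j. The product of 2 consecutive integers is divisible by (2)! = 2, so h(j+1) − h(j) is divisible by 3·2 = 6. By the inductive hypothesis 6 | h(j), hence 6 | h(j+1).
Hence, by induction on N, the claim holds for every N ≥ 3.
Therefore the largest such d is 6.

d = 6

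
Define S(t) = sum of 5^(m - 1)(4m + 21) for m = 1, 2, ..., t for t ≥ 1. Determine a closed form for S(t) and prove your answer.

S(t) = 5^t(t + 5) - 5

We claim S(t) = 5^t(t + 5) - 5 for all t ≥ 1.
Base case (t = 1): S(1) = 25, and the closed form gives 25. They agree.
Suppose the result is true for t = m, so S(m) = 5^m(m + 5) - 5.
Then S(m+1) = S(m) + (5^m(4m + 25)) = (5^m(m + 5) - 5) + (5^m(4m + 25)).
Simplifying, S(m+1) = 5·5^m·m + 30·5^m - 5 = 5^(m+1)((m+1) + 5) - 5,
which is the closed form with t = m+1.
By the principle of mathematical induction, the result holds for all t ≥ 1.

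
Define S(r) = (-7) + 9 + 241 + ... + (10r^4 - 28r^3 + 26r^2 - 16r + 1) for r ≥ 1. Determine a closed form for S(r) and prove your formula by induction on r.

S(r) = r(2r^4 - 2r^3 - 2r^2 - 2r - 3)

We claim S(r) = r(2r^4 - 2r^3 - 2r^2 - 2r - 3) for all r ≥ 1.
Base case (r = 1): S(1) = -7, and the closed form gives -7. They agree.
For the inductive step, assume it holds for an arbitrary m ≥ 1, so S(m) = m(2m^4 - 2m^3 - 2m^2 - 2m - 3).
Then S(m+1) = S(m) + (10m^4 + 12m^3 + 2m^2 - 8m - 7) = (m(2m^4 - 2m^3 - 2m^2 - 2m - 3)) + (10m^4 + 12m^3 + 2m^2 - 8m - 7).
Simplifying, S(m+1) = (m + 1)(2m^4 + 6m^3 + 4m^2 - 4m - 7) = (m+1)(2(m+1)^4 - 2(m+1)^3 - 2(m+1)^2 - 2(m+1) - 3),
which is the closed form with r = m+1.
Hence, by induction on r, the claim holds for every r ≥ 1.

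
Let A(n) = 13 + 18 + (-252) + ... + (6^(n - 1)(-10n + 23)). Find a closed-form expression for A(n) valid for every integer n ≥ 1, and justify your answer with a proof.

We claim A(n) = 6^n(-2n + 5) - 5 for all n ≥ 1.
Base case (n = 1): A(1) = 13, and the closed form gives 13. They agree.
Inductive step: suppose the statement holds for some i ≥ 1, so A(i) = 6^i(-2i + 5) - 5.
Then A(i+1) = A(i) + (6^i(-10i + 13)) = (6^i(-2i + 5) - 5) + (6^i(-10i + 13)).
Simplifying, A(i+1) = -12·6^i·i + 18·6^i - 5 = 6^(i+1)(-2(i+1) + 5) - 5,
which is the closed form with n = i+1.
By the principle of mathematical induction, the result holds for all n ≥ 1.

A(n) = 6^n(-2n + 5) - 5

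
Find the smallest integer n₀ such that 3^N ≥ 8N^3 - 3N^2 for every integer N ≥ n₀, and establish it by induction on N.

n₀ = 8

At N = 7: 2187 < 2597, so the inequality fails and n₀ ≥ 8. We prove 3^N ≥ 8N^3 - 3N^2 for all N ≥ 8.
When N = 8: 3^N = 6561 and 8N^3 - 3N^2 = 3904, so 6561 ≥ 3904.
Inductive step: suppose the statement holds for some i ≥ 8, so 3^i ≥ 8i^3 - 3i^2.
Then 3^(i + 1) = 3·(3^i) ≥ 3·(8i^3 - 3i^2).
Also, for i ≥ 8 we have 3·(8i^3 - 3i^2) ≥ 8(i+1)^3 - 3(i+1)^2, since 3·(8i^3 - 3i^2) − (8(i+1)^3 - 3(i+1)^2) = 16i^3 - 30i^2 - 18i - 5, which is nonnegative for all i ≥ 8.
Combining, 3^(i + 1) ≥ 8(i+1)^3 - 3(i+1)^2.
By the principle of mathematical induction, the result holds for all N ≥ 8.
Hence the smallest such n₀ is 8.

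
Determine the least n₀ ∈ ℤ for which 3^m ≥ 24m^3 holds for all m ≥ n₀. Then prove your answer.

n₀ = 9

At m = 8: 6561 < 12288, so the inequality fails and n₀ ≥ 9. We prove 3^m ≥ 24m^3 for all m ≥ 9.
Base step (m = 9): 3^m = 19683 and 24m^3 = 17496, so 19683 ≥ 17496.
Suppose the result is true for m = r, so 3^r ≥ 24r^3.
Then 3^(r + 1) = 3·(3^r) ≥ 3·(24r^3).
Also, for r ≥ 9 we have 3·(24r^3) ≥ 24(r+1)^3, since 3 ≥ (1 + 1/r)^3 for all r ≥ 9.
Combining, 3^(r + 1) ≥ 24(r+1)^3.
By the principle of mathematical induction, the result holds for all m ≥ 9.
Hence the smallest such n₀ is 9.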